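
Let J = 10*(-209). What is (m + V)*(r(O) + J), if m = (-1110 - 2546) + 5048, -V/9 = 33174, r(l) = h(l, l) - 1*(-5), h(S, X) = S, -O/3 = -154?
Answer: 482313402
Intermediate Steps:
O = 462 (O = -3*(-154) = 462)
r(l) = 5 + l (r(l) = l - 1*(-5) = l + 5 = 5 + l)
V = -298566 (V = -9*33174 = -298566)
J = -2090
m = 1392 (m = -3656 + 5048 = 1392)
(m + V)*(r(O) + J) = (1392 - 298566)*((5 + 462) - 2090) = -297174*(467 - 2090) = -297174*(-1623) = 482313402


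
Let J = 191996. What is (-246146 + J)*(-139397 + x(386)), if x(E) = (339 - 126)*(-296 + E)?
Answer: 6510292050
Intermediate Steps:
x(E) = -63048 + 213*E (x(E) = 213*(-296 + E) = -63048 + 213*E)
(-246146 + J)*(-139397 + x(386)) = (-246146 + 191996)*(-139397 + (-63048 + 213*386)) = -54150*(-139397 + (-63048 + 82218)) = -54150*(-139397 + 19170) = -54150*(-120227) = 6510292050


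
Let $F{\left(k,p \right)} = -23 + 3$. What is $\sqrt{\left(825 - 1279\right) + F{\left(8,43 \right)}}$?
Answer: $i \sqrt{474} \approx 21.772 i$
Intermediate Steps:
$F{\left(k,p \right)} = -20$
$\sqrt{\left(825 - 1279\right) + F{\left(8,43 \right)}} = \sqrt{\left(825 - 1279\right) - 20} = \sqrt{-454 - 20} = \sqrt{-474} = i \sqrt{474}$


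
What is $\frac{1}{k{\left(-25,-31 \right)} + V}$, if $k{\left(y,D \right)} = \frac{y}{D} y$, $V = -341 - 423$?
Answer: $- \frac{31}{24309} \approx -0.0012752$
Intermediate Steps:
$V = -764$ ($V = -341 - 423 = -764$)
$k{\left(y,D \right)} = \frac{y^{2}}{D}$
$\frac{1}{k{\left(-25,-31 \right)} + V} = \frac{1}{\frac{\left(-25\right)^{2}}{-31} - 764} = \frac{1}{\left(- \frac{1}{31}\right) 625 - 764} = \frac{1}{- \frac{625}{31} - 764} = \frac{1}{- \frac{24309}{31}} = - \frac{31}{24309}$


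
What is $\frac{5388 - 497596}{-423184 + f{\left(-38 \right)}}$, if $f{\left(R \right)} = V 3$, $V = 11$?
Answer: $\frac{492208}{423151} \approx 1.1632$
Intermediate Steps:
$f{\left(R \right)} = 33$ ($f{\left(R \right)} = 11 \cdot 3 = 33$)
$\frac{5388 - 497596}{-423184 + f{\left(-38 \right)}} = \frac{5388 - 497596}{-423184 + 33} = - \frac{492208}{-423151} = \left(-492208\right) \left(- \frac{1}{423151}\right) = \frac{492208}{423151}$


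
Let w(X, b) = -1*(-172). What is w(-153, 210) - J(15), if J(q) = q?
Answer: 157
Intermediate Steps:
w(X, b) = 172
w(-153, 210) - J(15) = 172 - 1*15 = 172 - 15 = 157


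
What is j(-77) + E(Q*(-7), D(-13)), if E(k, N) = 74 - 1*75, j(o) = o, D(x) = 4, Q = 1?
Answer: -78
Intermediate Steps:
E(k, N) = -1 (E(k, N) = 74 - 75 = -1)
j(-77) + E(Q*(-7), D(-13)) = -77 - 1 = -78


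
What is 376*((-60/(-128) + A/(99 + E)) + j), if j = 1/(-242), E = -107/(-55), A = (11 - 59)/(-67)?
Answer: 1995800057/11252516 ≈ 177.36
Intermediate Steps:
A = 48/67 (A = -48*(-1/67) = 48/67 ≈ 0.71642)
E = 107/55 (E = -107*(-1/55) = 107/55 ≈ 1.9455)
j = -1/242 ≈ -0.0041322
376*((-60/(-128) + A/(99 + E)) + j) = 376*((-60/(-128) + 48/(67*(99 + 107/55))) - 1/242) = 376*((-60*(-1/128) + 48/(67*(5552/55))) - 1/242) = 376*((15/32 + (48/67)*(55/5552)) - 1/242) = 376*((15/32 + 165/23249) - 1/242) = 376*(354015/743968 - 1/242) = 376*(42463831/90020128) = 1995800057/11252516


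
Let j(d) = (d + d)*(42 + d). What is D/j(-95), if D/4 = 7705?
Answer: 3082/1007 ≈ 3.0606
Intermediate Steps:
D = 30820 (D = 4*7705 = 30820)
j(d) = 2*d*(42 + d) (j(d) = (2*d)*(42 + d) = 2*d*(42 + d))
D/j(-95) = 30820/((2*(-95)*(42 - 95))) = 30820/((2*(-95)*(-53))) = 30820/10070 = 30820*(1/10070) = 3082/1007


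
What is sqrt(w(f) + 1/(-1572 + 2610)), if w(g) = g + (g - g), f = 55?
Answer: sqrt(59260458)/1038 ≈ 7.4163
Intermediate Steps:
w(g) = g (w(g) = g + 0 = g)
sqrt(w(f) + 1/(-1572 + 2610)) = sqrt(55 + 1/(-1572 + 2610)) = sqrt(55 + 1/1038) = sqrt(57091/1038) = sqrt(59260458)/1038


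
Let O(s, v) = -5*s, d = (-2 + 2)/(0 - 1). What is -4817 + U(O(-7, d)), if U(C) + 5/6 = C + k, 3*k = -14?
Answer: -9575/2 ≈ -4787.5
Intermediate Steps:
k = -14/3 (k = (1/3)*(-14) = -14/3 ≈ -4.6667)
d = 0 (d = 0/(-1) = 0*(-1) = 0)
U(C) = -11/2 + C (U(C) = -5/6 + (C - 14/3) = -5/6 + (-14/3 + C) = -11/2 + C)
-4817 + U(O(-7, d)) = -4817 + (-11/2 - 5*(-7)) = -4817 + (-11/2 + 35) = -4817 + 59/2 = -9575/2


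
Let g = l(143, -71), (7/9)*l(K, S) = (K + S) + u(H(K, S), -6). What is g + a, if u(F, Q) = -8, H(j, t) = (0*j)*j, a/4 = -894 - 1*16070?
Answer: -474416/7 ≈ -67774.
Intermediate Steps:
a = -67856 (a = 4*(-894 - 1*16070) = 4*(-894 - 16070) = 4*(-16964) = -67856)
H(j, t) = 0 (H(j, t) = 0*j = 0)
l(K, S) = -72/7 + 9*K/7 + 9*S/7 (l(K, S) = 9*((K + S) - 8)/7 = 9*(-8 + K + S)/7 = -72/7 + 9*K/7 + 9*S/7)
g = 576/7 (g = -72/7 + (9/7)*143 + (9/7)*(-71) = -72/7 + 1287/7 - 639/7 = 576/7 ≈ 82.286)
g + a = 576/7 - 67856 = -474416/7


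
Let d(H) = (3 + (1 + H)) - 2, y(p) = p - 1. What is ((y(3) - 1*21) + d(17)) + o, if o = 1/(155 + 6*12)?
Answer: 1/227 ≈ 0.0044053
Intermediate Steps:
y(p) = -1 + p
d(H) = 2 + H (d(H) = (4 + H) - 2 = 2 + H)
o = 1/227 (o = 1/(155 + 72) = 1/227 ≈ 0.0044053)
((y(3) - 1*21) + d(17)) + o = (((-1 + 3) - 1*21) + (2 + 17)) + 1/227 = ((2 - 21) + 19) + 1/227 = (-19 + 19) + 1/227 = 0 + 1/227 = 1/227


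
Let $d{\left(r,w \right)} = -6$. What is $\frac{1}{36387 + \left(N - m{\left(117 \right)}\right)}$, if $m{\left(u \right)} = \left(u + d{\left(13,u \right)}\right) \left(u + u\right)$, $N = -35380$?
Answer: $- \frac{1}{24967} \approx -4.0053 \cdot 10^{-5}$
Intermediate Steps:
$m{\left(u \right)} = 2 u \left(-6 + u\right)$ ($m{\left(u \right)} = \left(u - 6\right) \left(u + u\right) = \left(-6 + u\right) 2 u = 2 u \left(-6 + u\right)$)
$\frac{1}{36387 + \left(N - m{\left(117 \right)}\right)} = \frac{1}{36387 - \left(35380 + 2 \cdot 117 \left(-6 + 117\right)\right)} = \frac{1}{36387 - \left(35380 + 2 \cdot 117 \cdot 111\right)} = \frac{1}{36387 - 61354} = \frac{1}{-24967} = - \frac{1}{24967}$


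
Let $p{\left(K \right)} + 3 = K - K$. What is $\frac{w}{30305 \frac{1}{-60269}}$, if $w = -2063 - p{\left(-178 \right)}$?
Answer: $\frac{2257348}{551} \approx 4096.8$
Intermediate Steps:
$p{\left(K \right)} = -3$ ($p{\left(K \right)} = -3 + \left(K - K\right) = -3 + 0 = -3$)
$w = -2060$ ($w = -2063 - -3 = -2063 + 3 = -2060$)
$\frac{w}{30305 \frac{1}{-60269}} = - \frac{2060}{30305 \frac{1}{-60269}} = - \frac{2060}{30305 \left(- \frac{1}{60269}\right)} = - \frac{2060}{- \frac{2755}{5479}} = \left(-2060\right) \left(- \frac{5479}{2755}\right) = \frac{2257348}{551}$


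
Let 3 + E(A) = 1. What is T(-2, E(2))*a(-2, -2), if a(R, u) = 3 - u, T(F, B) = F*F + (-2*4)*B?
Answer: 100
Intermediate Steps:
E(A) = -2 (E(A) = -3 + 1 = -2)
T(F, B) = F**2 - 8*B
T(-2, E(2))*a(-2, -2) = ((-2)**2 - 8*(-2))*(3 - 1*(-2)) = (4 + 16)*(3 + 2) = 20*5 = 100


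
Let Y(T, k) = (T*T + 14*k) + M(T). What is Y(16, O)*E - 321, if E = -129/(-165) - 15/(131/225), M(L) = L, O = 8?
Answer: -71429733/7205 ≈ -9913.9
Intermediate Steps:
E = -179992/7205 (E = -129*(-1/165) - 15/(131*(1/225)) = 43/55 - 15/131/225 = 43/55 - 15*225/131 = 43/55 - 3375/131 = -179992/7205 ≈ -24.982)
Y(T, k) = T + T² + 14*k (Y(T, k) = (T*T + 14*k) + T = (T² + 14*k) + T = T + T² + 14*k)
Y(16, O)*E - 321 = (16 + 16² + 14*8)*(-179992/7205) - 321 = (16 + 256 + 112)*(-179992/7205) - 321 = 384*(-179992/7205) - 321 = -69116928/7205 - 321 = -71429733/7205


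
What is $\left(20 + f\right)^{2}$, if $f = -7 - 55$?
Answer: $1764$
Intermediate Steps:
$f = -62$
$\left(20 + f\right)^{2} = \left(20 - 62\right)^{2} = \left(-42\right)^{2} = 1764$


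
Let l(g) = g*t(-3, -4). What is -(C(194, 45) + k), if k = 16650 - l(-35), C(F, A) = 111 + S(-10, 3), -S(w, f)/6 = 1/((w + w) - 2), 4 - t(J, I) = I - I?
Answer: -185914/11 ≈ -16901.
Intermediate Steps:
t(J, I) = 4 (t(J, I) = 4 - (I - I) = 4 - 1*0 = 4 + 0 = 4)
l(g) = 4*g (l(g) = g*4 = 4*g)
S(w, f) = -6/(-2 + 2*w) (S(w, f) = -6/((w + w) - 2) = -6/(2*w - 2) = -6/(-2 + 2*w))
C(F, A) = 1224/11 (C(F, A) = 111 - 3/(-1 - 10) = 111 - 3/(-11) = 111 - 3*(-1/11) = 111 + 3/11 = 1224/11)
k = 16790 (k = 16650 - 4*(-35) = 16650 - 1*(-140) = 16650 + 140 = 16790)
-(C(194, 45) + k) = -(1224/11 + 16790) = -1*185914/11 = -185914/11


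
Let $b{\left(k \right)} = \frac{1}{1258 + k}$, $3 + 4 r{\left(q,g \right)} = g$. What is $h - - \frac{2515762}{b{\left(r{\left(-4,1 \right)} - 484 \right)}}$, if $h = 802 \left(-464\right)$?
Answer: $1945569779$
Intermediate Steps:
$r{\left(q,g \right)} = - \frac{3}{4} + \frac{g}{4}$
$h = -372128$
$h - - \frac{2515762}{b{\left(r{\left(-4,1 \right)} - 484 \right)}} = -372128 - - \frac{2515762}{\frac{1}{1258 + \left(\left(- \frac{3}{4} + \frac{1}{4} \cdot 1\right) - 484\right)}} = -372128 - - \frac{2515762}{\frac{1}{1258 + \left(\left(- \frac{3}{4} + \frac{1}{4}\right) - 484\right)}} = -372128 - - \frac{2515762}{\frac{1}{1258 - \frac{969}{2}}} = -372128 - - \frac{2515762}{\frac{1}{\frac{1547}{2}}} = -372128 - - \frac{2515762}{\frac{2}{1547}} = -372128 - \left(-2515762\right) \frac{1547}{2} = -372128 - -1945941907 = -372128 + 1945941907 = 1945569779$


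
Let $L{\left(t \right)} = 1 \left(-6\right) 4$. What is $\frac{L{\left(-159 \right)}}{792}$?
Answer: $- \frac{1}{33} \approx -0.030303$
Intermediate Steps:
$L{\left(t \right)} = -24$ ($L{\left(t \right)} = \left(-6\right) 4 = -24$)
$\frac{L{\left(-159 \right)}}{792} = - \frac{24}{792} = \left(-24\right) \frac{1}{792} = - \frac{1}{33}$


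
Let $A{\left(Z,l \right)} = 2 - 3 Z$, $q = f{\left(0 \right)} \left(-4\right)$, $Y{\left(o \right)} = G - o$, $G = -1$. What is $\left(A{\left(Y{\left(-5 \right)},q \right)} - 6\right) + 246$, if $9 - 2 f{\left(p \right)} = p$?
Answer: $230$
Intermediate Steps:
$f{\left(p \right)} = \frac{9}{2} - \frac{p}{2}$
$Y{\left(o \right)} = -1 - o$
$q = -18$ ($q = \left(\frac{9}{2} - 0\right) \left(-4\right) = \left(\frac{9}{2} + 0\right) \left(-4\right) = \frac{9}{2} \left(-4\right) = -18$)
$\left(A{\left(Y{\left(-5 \right)},q \right)} - 6\right) + 246 = \left(\left(2 - 3 \left(-1 - -5\right)\right) - 6\right) + 246 = \left(\left(2 - 3 \left(-1 + 5\right)\right) - 6\right) + 246 = \left(\left(2 - 12\right) - 6\right) + 246 = \left(-10 - 6\right) + 246 = -16 + 246 = 230$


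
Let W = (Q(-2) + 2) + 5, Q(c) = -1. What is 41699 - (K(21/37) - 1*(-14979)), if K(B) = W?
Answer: 26714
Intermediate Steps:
W = 6 (W = (-1 + 2) + 5 = 1 + 5 = 6)
K(B) = 6
41699 - (K(21/37) - 1*(-14979)) = 41699 - (6 - 1*(-14979)) = 41699 - (6 + 14979) = 41699 - 1*14985 = 41699 - 14985 = 26714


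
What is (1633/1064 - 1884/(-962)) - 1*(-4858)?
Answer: 2488034433/511784 ≈ 4861.5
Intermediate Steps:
(1633/1064 - 1884/(-962)) - 1*(-4858) = (1633*(1/1064) - 1884*(-1/962)) + 4858 = (1633/1064 + 942/481) + 4858 = 1787761/511784 + 4858 = 2488034433/511784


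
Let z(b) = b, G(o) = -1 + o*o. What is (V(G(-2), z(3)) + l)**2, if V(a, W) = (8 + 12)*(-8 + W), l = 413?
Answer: 97969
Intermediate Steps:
G(o) = -1 + o**2
V(a, W) = -160 + 20*W (V(a, W) = 20*(-8 + W) = -160 + 20*W)
(V(G(-2), z(3)) + l)**2 = ((-160 + 20*3) + 413)**2 = ((-160 + 60) + 413)**2 = (-100 + 413)**2 = 313**2 = 97969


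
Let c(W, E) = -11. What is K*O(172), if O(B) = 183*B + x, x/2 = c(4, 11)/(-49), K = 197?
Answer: 303842162/49 ≈ 6.2009e+6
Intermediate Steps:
x = 22/49 (x = 2*(-11/(-49)) = 2*(-11*(-1/49)) = 2*(11/49) = 22/49 ≈ 0.44898)
O(B) = 22/49 + 183*B (O(B) = 183*B + 22/49 = 22/49 + 183*B)
K*O(172) = 197*(22/49 + 183*172) = 197*(22/49 + 31476) = 197*(1542346/49) = 303842162/49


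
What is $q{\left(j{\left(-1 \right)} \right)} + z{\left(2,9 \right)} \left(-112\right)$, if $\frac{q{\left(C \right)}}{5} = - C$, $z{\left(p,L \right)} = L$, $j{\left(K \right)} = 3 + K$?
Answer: $-1018$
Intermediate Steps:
$q{\left(C \right)} = - 5 C$ ($q{\left(C \right)} = 5 \left(- C\right) = - 5 C$)
$q{\left(j{\left(-1 \right)} \right)} + z{\left(2,9 \right)} \left(-112\right) = - 5 \left(3 - 1\right) + 9 \left(-112\right) = \left(-5\right) 2 - 1008 = -10 - 1008 = -1018$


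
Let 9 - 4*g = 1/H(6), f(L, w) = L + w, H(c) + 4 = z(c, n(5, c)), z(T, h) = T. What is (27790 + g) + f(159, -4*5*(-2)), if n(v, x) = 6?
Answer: 223929/8 ≈ 27991.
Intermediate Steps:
H(c) = -4 + c
g = 17/8 (g = 9/4 - 1/(4*(-4 + 6)) = 9/4 - ¼/2 = 9/4 - ¼*½ = 9/4 - ⅛ = 17/8 ≈ 2.1250)
(27790 + g) + f(159, -4*5*(-2)) = (27790 + 17/8) + (159 - 4*5*(-2)) = 222337/8 + (159 - 20*(-2)) = 222337/8 + (159 + 40) = 222337/8 + 199 = 223929/8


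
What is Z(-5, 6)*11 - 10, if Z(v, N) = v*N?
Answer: -340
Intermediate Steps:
Z(v, N) = N*v
Z(-5, 6)*11 - 10 = (6*(-5))*11 - 10 = -30*11 - 10 = -330 - 10 = -340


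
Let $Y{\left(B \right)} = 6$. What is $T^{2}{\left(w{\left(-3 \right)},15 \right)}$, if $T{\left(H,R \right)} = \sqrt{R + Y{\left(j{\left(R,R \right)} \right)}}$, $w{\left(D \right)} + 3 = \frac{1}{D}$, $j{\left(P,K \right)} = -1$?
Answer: $21$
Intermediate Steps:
$w{\left(D \right)} = -3 + \frac{1}{D}$
$T{\left(H,R \right)} = \sqrt{6 + R}$ ($T{\left(H,R \right)} = \sqrt{R + 6} = \sqrt{6 + R}$)
$T^{2}{\left(w{\left(-3 \right)},15 \right)} = \left(\sqrt{6 + 15}\right)^{2} = \left(\sqrt{21}\right)^{2} = 21$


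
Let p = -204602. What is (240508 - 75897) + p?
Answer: -39991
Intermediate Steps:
(240508 - 75897) + p = (240508 - 75897) - 204602 = 164611 - 204602 = -39991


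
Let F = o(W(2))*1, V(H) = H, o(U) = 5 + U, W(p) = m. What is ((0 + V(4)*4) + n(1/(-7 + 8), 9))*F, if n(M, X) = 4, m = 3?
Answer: 160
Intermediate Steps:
W(p) = 3
F = 8 (F = (5 + 3)*1 = 8*1 = 8)
((0 + V(4)*4) + n(1/(-7 + 8), 9))*F = ((0 + 4*4) + 4)*8 = ((0 + 16) + 4)*8 = (16 + 4)*8 = 20*8 = 160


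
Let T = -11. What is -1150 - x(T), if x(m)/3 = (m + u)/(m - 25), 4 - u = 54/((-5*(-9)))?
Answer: -69041/60 ≈ -1150.7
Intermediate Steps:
u = 14/5 (u = 4 - 54/((-5*(-9))) = 4 - 54/45 = 4 - 1*6/5 = 4 - 6/5 = 14/5 ≈ 2.8000)
x(m) = 3*(14/5 + m)/(-25 + m) (x(m) = 3*((m + 14/5)/(m - 25)) = 3*((14/5 + m)/(-25 + m)) = 3*(14/5 + m)/(-25 + m))
-1150 - x(T) = -1150 - 3*(14 + 5*(-11))/(5*(-25 - 11)) = -1150 - 3*(14 - 55)/(5*(-36)) = -1150 - 3*(-1)*(-41)/(5*36) = -1150 - 1*41/60 = -1150 - 41/60 = -69041/60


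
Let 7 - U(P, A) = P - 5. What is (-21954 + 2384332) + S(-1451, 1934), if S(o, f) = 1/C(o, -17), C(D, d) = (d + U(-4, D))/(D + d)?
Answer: 2363846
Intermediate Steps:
U(P, A) = 12 - P (U(P, A) = 7 - (P - 5) = 7 - (-5 + P) = 7 + (5 - P) = 12 - P)
C(D, d) = (16 + d)/(D + d) (C(D, d) = (d + (12 - 1*(-4)))/(D + d) = (d + (12 + 4))/(D + d) = (d + 16)/(D + d) = (16 + d)/(D + d))
S(o, f) = 17 - o (S(o, f) = 1/((16 - 17)/(o - 17)) = 1/(-1/(-17 + o)) = 17 - o)
(-21954 + 2384332) + S(-1451, 1934) = (-21954 + 2384332) + (17 - 1*(-1451)) = 2362378 + (17 + 1451) = 2362378 + 1468 = 2363846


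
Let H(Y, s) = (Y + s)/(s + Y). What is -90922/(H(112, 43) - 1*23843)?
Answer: 3497/917 ≈ 3.8135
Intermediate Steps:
H(Y, s) = 1 (H(Y, s) = (Y + s)/(Y + s) = 1)
-90922/(H(112, 43) - 1*23843) = -90922/(1 - 1*23843) = -90922/(1 - 23843) = -90922/(-23842) = -90922*(-1/23842) = 3497/917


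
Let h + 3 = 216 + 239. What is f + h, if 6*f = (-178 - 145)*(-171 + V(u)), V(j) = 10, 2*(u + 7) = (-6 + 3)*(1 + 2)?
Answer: 54715/6 ≈ 9119.2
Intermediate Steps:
u = -23/2 (u = -7 + ((-6 + 3)*(1 + 2))/2 = -7 + (-3*3)/2 = -7 + (1/2)*(-9) = -7 - 9/2 = -23/2 ≈ -11.500)
h = 452 (h = -3 + (216 + 239) = -3 + 455 = 452)
f = 52003/6 (f = ((-178 - 145)*(-171 + 10))/6 = (-323*(-161))/6 = (1/6)*52003 = 52003/6 ≈ 8667.2)
f + h = 52003/6 + 452 = 54715/6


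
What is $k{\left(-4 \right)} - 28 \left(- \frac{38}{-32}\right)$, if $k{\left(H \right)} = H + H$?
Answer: $- \frac{165}{4} \approx -41.25$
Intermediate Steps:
$k{\left(H \right)} = 2 H$
$k{\left(-4 \right)} - 28 \left(- \frac{38}{-32}\right) = 2 \left(-4\right) - 28 \left(- \frac{38}{-32}\right) = -8 - 28 \left(\left(-38\right) \left(- \frac{1}{32}\right)\right) = -8 - \frac{133}{4} = - \frac{165}{4}$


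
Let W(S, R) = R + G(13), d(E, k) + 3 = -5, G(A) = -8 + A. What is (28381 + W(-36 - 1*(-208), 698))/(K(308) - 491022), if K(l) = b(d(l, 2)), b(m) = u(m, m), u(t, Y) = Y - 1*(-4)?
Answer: -14542/245513 ≈ -0.059231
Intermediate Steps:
u(t, Y) = 4 + Y (u(t, Y) = Y + 4 = 4 + Y)
d(E, k) = -8 (d(E, k) = -3 - 5 = -8)
b(m) = 4 + m
W(S, R) = 5 + R (W(S, R) = R + (-8 + 13) = R + 5 = 5 + R)
K(l) = -4 (K(l) = 4 - 8 = -4)
(28381 + W(-36 - 1*(-208), 698))/(K(308) - 491022) = (28381 + (5 + 698))/(-4 - 491022) = (28381 + 703)/(-491026) = 29084*(-1/491026) = -14542/245513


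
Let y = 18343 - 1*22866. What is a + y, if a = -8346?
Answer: -12869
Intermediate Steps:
y = -4523 (y = 18343 - 22866 = -4523)
a + y = -8346 - 4523 = -12869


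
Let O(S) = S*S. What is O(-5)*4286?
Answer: 107150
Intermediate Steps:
O(S) = S²
O(-5)*4286 = (-5)²*4286 = 25*4286 = 107150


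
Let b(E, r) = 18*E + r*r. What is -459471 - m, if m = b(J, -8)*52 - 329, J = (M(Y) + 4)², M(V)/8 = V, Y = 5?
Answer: -2274566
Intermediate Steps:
M(V) = 8*V
J = 1936 (J = (8*5 + 4)² = (40 + 4)² = 44² = 1936)
b(E, r) = r² + 18*E (b(E, r) = 18*E + r² = r² + 18*E)
m = 1815095 (m = ((-8)² + 18*1936)*52 - 329 = (64 + 34848)*52 - 329 = 34912*52 - 329 = 1815424 - 329 = 1815095)
-459471 - m = -459471 - 1*1815095 = -459471 - 1815095 = -2274566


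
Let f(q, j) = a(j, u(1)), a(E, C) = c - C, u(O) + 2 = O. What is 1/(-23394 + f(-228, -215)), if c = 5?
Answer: -1/23388 ≈ -4.2757e-5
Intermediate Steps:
u(O) = -2 + O
a(E, C) = 5 - C
f(q, j) = 6 (f(q, j) = 5 - (-2 + 1) = 5 - 1*(-1) = 5 + 1 = 6)
1/(-23394 + f(-228, -215)) = 1/(-23394 + 6) = 1/(-23388) = -1/23388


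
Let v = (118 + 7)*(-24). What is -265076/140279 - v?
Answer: 420571924/140279 ≈ 2998.1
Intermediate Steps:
v = -3000 (v = 125*(-24) = -3000)
-265076/140279 - v = -265076/140279 - 1*(-3000) = -265076*1/140279 + 3000 = -265076/140279 + 3000 = 420571924/140279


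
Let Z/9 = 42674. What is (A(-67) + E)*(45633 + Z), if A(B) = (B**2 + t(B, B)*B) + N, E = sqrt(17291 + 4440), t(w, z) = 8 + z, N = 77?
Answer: 3660605781 + 429699*sqrt(21731) ≈ 3.7239e+9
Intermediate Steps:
Z = 384066 (Z = 9*42674 = 384066)
E = sqrt(21731) ≈ 147.41
A(B) = 77 + B**2 + B*(8 + B) (A(B) = (B**2 + (8 + B)*B) + 77 = (B**2 + B*(8 + B)) + 77 = 77 + B**2 + B*(8 + B))
(A(-67) + E)*(45633 + Z) = ((77 + (-67)**2 - 67*(8 - 67)) + sqrt(21731))*(45633 + 384066) = ((77 + 4489 - 67*(-59)) + sqrt(21731))*429699 = ((77 + 4489 + 3953) + sqrt(21731))*429699 = (8519 + sqrt(21731))*429699 = 3660605781 + 429699*sqrt(21731)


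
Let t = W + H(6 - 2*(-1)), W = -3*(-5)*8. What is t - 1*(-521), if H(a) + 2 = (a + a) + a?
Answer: 663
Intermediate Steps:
W = 120 (W = 15*8 = 120)
H(a) = -2 + 3*a (H(a) = -2 + ((a + a) + a) = -2 + (2*a + a) = -2 + 3*a)
t = 142 (t = 120 + (-2 + 3*(6 - 2*(-1))) = 120 + (-2 + 3*(6 + 2)) = 120 + (-2 + 3*8) = 120 + (-2 + 24) = 120 + 22 = 142)
t - 1*(-521) = 142 - 1*(-521) = 142 + 521 = 663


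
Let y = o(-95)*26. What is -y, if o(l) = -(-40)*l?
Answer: 98800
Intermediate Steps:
o(l) = 40*l
y = -98800 (y = (40*(-95))*26 = -3800*26 = -98800)
-y = -1*(-98800) = 98800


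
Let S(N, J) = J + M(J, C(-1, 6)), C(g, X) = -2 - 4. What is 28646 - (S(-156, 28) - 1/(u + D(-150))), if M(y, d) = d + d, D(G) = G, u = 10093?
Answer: 284668091/9943 ≈ 28630.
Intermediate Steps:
C(g, X) = -6
M(y, d) = 2*d
S(N, J) = -12 + J (S(N, J) = J + 2*(-6) = J - 12 = -12 + J)
28646 - (S(-156, 28) - 1/(u + D(-150))) = 28646 - ((-12 + 28) - 1/(10093 - 150)) = 28646 - (16 - 1/9943) = 28646 - 1*159087/9943 = 28646 - 159087/9943 = 284668091/9943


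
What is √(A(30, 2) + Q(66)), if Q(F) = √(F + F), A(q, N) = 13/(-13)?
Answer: √(-1 + 2*√33) ≈ 3.2387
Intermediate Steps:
A(q, N) = -1 (A(q, N) = 13*(-1/13) = -1)
Q(F) = √2*√F (Q(F) = √(2*F) = √2*√F)
√(A(30, 2) + Q(66)) = √(-1 + √2*√66) = √(-1 + 2*√33)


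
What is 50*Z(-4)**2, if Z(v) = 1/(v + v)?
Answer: 25/32 ≈ 0.78125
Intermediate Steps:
Z(v) = 1/(2*v)
50*Z(-4)**2 = 50*((1/2)/(-4))**2 = 50*((1/2)*(-1/4))**2 = 50*(-1/8)**2 = 50*(1/64) = 25/32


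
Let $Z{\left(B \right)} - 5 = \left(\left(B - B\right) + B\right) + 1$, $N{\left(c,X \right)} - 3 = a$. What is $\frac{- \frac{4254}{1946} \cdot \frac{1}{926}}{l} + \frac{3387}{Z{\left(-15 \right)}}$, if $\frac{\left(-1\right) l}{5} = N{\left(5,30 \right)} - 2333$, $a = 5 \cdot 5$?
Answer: $- \frac{11723538207931}{31152005850} \approx -376.33$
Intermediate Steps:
$a = 25$
$N{\left(c,X \right)} = 28$ ($N{\left(c,X \right)} = 3 + 25 = 28$)
$l = 11525$ ($l = - 5 \left(28 - 2333\right) = \left(-5\right) \left(-2305\right) = 11525$)
$Z{\left(B \right)} = 6 + B$ ($Z{\left(B \right)} = 5 + \left(\left(\left(B - B\right) + B\right) + 1\right) = 5 + \left(\left(0 + B\right) + 1\right) = 5 + \left(B + 1\right) = 5 + \left(1 + B\right) = 6 + B$)
$\frac{- \frac{4254}{1946} \cdot \frac{1}{926}}{l} + \frac{3387}{Z{\left(-15 \right)}} = \frac{- \frac{4254}{1946} \cdot \frac{1}{926}}{11525} + \frac{3387}{6 - 15} = \left(-4254\right) \frac{1}{1946} \cdot \frac{1}{926} \cdot \frac{1}{11525} + \frac{3387}{-9} = \left(- \frac{2127}{973}\right) \frac{1}{926} \cdot \frac{1}{11525} + 3387 \left(- \frac{1}{9}\right) = \left(- \frac{2127}{900998}\right) \frac{1}{11525} - \frac{1129}{3} = - \frac{2127}{10384001950} - \frac{1129}{3} = - \frac{11723538207931}{31152005850}$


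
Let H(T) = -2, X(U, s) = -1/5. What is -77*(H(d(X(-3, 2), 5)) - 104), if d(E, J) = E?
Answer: 8162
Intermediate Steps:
X(U, s) = -⅕ (X(U, s) = -1*⅕ = -⅕)
-77*(H(d(X(-3, 2), 5)) - 104) = -77*(-2 - 104) = -77*(-106) = 8162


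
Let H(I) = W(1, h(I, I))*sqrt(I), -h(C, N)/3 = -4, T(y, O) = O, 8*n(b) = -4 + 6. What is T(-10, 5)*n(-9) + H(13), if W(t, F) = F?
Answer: 5/4 + 12*sqrt(13) ≈ 44.517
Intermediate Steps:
n(b) = 1/4 (n(b) = (-4 + 6)/8 = (1/8)*2 = 1/4)
h(C, N) = 12 (h(C, N) = -3*(-4) = 12)
H(I) = 12*sqrt(I)
T(-10, 5)*n(-9) + H(13) = 5*(1/4) + 12*sqrt(13) = 5/4 + 12*sqrt(13)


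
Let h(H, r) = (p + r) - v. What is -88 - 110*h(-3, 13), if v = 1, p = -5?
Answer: -858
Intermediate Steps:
h(H, r) = -6 + r (h(H, r) = (-5 + r) - 1*1 = (-5 + r) - 1 = -6 + r)
-88 - 110*h(-3, 13) = -88 - 110*(-6 + 13) = -88 - 110*7 = -88 - 770 = -858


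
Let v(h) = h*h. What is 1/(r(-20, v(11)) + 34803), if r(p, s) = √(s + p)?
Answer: 34803/1211248708 - √101/1211248708 ≈ 2.8725e-5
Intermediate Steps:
v(h) = h²
r(p, s) = √(p + s)
1/(r(-20, v(11)) + 34803) = 1/(√(-20 + 11²) + 34803) = 1/(√(-20 + 121) + 34803) = 1/(√101 + 34803) = 1/(34803 + √101)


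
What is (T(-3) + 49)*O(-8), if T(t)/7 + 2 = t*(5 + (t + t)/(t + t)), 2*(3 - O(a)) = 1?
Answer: -455/2 ≈ -227.50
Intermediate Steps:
O(a) = 5/2 (O(a) = 3 - 1/2*1 = 3 - 1/2 = 5/2)
T(t) = -14 + 42*t (T(t) = -14 + 7*(t*(5 + (t + t)/(t + t))) = -14 + 7*(t*(5 + (2*t)/((2*t)))) = -14 + 7*(t*(5 + (2*t)*(1/(2*t)))) = -14 + 7*(t*(5 + 1)) = -14 + 7*(t*6) = -14 + 7*(6*t) = -14 + 42*t)
(T(-3) + 49)*O(-8) = ((-14 + 42*(-3)) + 49)*(5/2) = ((-14 - 126) + 49)*(5/2) = (-140 + 49)*(5/2) = -91*5/2 = -455/2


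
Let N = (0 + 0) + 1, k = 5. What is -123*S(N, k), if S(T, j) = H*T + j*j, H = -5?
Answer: -2460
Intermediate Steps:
N = 1 (N = 0 + 1 = 1)
S(T, j) = j² - 5*T (S(T, j) = -5*T + j*j = -5*T + j² = j² - 5*T)
-123*S(N, k) = -123*(5² - 5*1) = -123*(25 - 5) = -123*20 = -2460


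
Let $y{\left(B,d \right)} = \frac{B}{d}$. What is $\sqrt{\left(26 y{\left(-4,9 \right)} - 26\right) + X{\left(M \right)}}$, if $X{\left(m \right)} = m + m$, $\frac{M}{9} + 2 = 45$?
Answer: $\frac{2 \sqrt{1657}}{3} \approx 27.138$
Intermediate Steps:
$M = 387$ ($M = -18 + 9 \cdot 45 = -18 + 405 = 387$)
$X{\left(m \right)} = 2 m$
$\sqrt{\left(26 y{\left(-4,9 \right)} - 26\right) + X{\left(M \right)}} = \sqrt{\left(26 \left(- \frac{4}{9}\right) - 26\right) + 2 \cdot 387} = \sqrt{\left(26 \left(\left(-4\right) \frac{1}{9}\right) - 26\right) + 774} = \sqrt{\left(26 \left(- \frac{4}{9}\right) - 26\right) + 774} = \sqrt{\left(- \frac{104}{9} - 26\right) + 774} = \sqrt{- \frac{338}{9} + 774} = \sqrt{\frac{6628}{9}} = \frac{2 \sqrt{1657}}{3}$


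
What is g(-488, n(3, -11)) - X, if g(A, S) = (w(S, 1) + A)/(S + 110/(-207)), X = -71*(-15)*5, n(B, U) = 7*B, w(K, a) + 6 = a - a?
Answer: -1192857/223 ≈ -5349.1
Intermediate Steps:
w(K, a) = -6 (w(K, a) = -6 + (a - a) = -6 + 0 = -6)
X = 5325 (X = 1065*5 = 5325)
g(A, S) = (-6 + A)/(-110/207 + S) (g(A, S) = (-6 + A)/(S + 110/(-207)) = (-6 + A)/(S + 110*(-1/207)) = (-6 + A)/(S - 110/207) = (-6 + A)/(-110/207 + S))
g(-488, n(3, -11)) - X = 207*(-6 - 488)/(-110 + 207*(7*3)) - 1*5325 = 207*(-494)/(-110 + 207*21) - 5325 = 207*(-494)/(-110 + 4347) - 5325 = 207*(-494)/4237 - 5325 = 207*(1/4237)*(-494) - 5325 = -5382/223 - 5325 = -1192857/223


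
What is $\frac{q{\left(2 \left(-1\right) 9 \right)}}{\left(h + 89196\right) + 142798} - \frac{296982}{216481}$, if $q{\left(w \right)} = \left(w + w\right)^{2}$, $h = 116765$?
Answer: $- \frac{3825725406}{2796285077} \approx -1.3681$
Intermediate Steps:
$q{\left(w \right)} = 4 w^{2}$ ($q{\left(w \right)} = \left(2 w\right)^{2} = 4 w^{2}$)
$\frac{q{\left(2 \left(-1\right) 9 \right)}}{\left(h + 89196\right) + 142798} - \frac{296982}{216481} = \frac{4 \left(2 \left(-1\right) 9\right)^{2}}{\left(116765 + 89196\right) + 142798} - \frac{296982}{216481} = \frac{4 \left(\left(-2\right) 9\right)^{2}}{205961 + 142798} - \frac{296982}{216481} = \frac{4 \left(-18\right)^{2}}{348759} - \frac{296982}{216481} = 4 \cdot 324 \cdot \frac{1}{348759} - \frac{296982}{216481} = 1296 \cdot \frac{1}{348759} - \frac{296982}{216481} = \frac{48}{12917} - \frac{296982}{216481} = - \frac{3825725406}{2796285077}$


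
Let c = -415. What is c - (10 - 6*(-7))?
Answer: -467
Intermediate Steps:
c - (10 - 6*(-7)) = -415 - (10 - 6*(-7)) = -415 - (10 + 42) = -415 - 1*52 = -415 - 52 = -467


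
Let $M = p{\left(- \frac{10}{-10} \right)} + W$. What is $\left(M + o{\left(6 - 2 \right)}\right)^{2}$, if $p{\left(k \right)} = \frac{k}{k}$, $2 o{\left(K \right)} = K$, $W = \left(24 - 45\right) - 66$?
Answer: $7056$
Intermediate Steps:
$W = -87$ ($W = -21 - 66 = -87$)
$o{\left(K \right)} = \frac{K}{2}$
$p{\left(k \right)} = 1$
$M = -86$ ($M = 1 - 87 = -86$)
$\left(M + o{\left(6 - 2 \right)}\right)^{2} = \left(-86 + \frac{6 - 2}{2}\right)^{2} = \left(-86 + \frac{1}{2} \cdot 4\right)^{2} = \left(-86 + 2\right)^{2} = \left(-84\right)^{2} = 7056$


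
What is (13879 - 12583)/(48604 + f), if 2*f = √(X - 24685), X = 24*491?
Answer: 251963136/9449408165 - 2592*I*√12901/9449408165 ≈ 0.026664 - 3.1156e-5*I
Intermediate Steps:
X = 11784
f = I*√12901/2 (f = √(11784 - 24685)/2 = √(-12901)/2 = (I*√12901)/2 = I*√12901/2 ≈ 56.791*I)
(13879 - 12583)/(48604 + f) = (13879 - 12583)/(48604 + I*√12901/2) = 1296/(48604 + I*√12901/2)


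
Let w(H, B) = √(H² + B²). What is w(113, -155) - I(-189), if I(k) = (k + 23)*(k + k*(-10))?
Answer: 282366 + √36794 ≈ 2.8256e+5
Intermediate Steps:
w(H, B) = √(B² + H²)
I(k) = -9*k*(23 + k) (I(k) = (23 + k)*(k - 10*k) = (23 + k)*(-9*k) = -9*k*(23 + k))
w(113, -155) - I(-189) = √((-155)² + 113²) - (-9)*(-189)*(23 - 189) = √(24025 + 12769) - (-9)*(-189)*(-166) = √36794 - 1*(-282366) = √36794 + 282366 = 282366 + √36794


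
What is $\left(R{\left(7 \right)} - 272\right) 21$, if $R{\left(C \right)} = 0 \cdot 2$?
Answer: $-5712$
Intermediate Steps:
$R{\left(C \right)} = 0$
$\left(R{\left(7 \right)} - 272\right) 21 = \left(0 - 272\right) 21 = \left(-272\right) 21 = -5712$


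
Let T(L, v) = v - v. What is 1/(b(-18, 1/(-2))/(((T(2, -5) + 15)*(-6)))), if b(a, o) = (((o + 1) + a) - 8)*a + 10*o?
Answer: -45/227 ≈ -0.19824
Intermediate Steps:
T(L, v) = 0
b(a, o) = 10*o + a*(-7 + a + o) (b(a, o) = (((1 + o) + a) - 8)*a + 10*o = ((1 + a + o) - 8)*a + 10*o = (-7 + a + o)*a + 10*o = a*(-7 + a + o) + 10*o = 10*o + a*(-7 + a + o))
1/(b(-18, 1/(-2))/(((T(2, -5) + 15)*(-6)))) = 1/(((-18)**2 - 7*(-18) + 10/(-2) - 18/(-2))/(((0 + 15)*(-6)))) = 1/((324 + 126 + 10*(-1/2) - 18*(-1/2))/((15*(-6)))) = 1/((324 + 126 - 5 + 9)/(-90)) = 1/(454*(-1/90)) = 1/(-227/45) = -45/227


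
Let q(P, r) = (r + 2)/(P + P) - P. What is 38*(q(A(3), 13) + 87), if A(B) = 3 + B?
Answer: 6251/2 ≈ 3125.5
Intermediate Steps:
q(P, r) = -P + (2 + r)/(2*P) (q(P, r) = (2 + r)/((2*P)) - P = (2 + r)*(1/(2*P)) - P = (2 + r)/(2*P) - P = -P + (2 + r)/(2*P))
38*(q(A(3), 13) + 87) = 38*((1 + (½)*13 - (3 + 3)²)/(3 + 3) + 87) = 38*((1 + 13/2 - 1*6²)/6 + 87) = 38*((1 + 13/2 - 1*36)/6 + 87) = 38*((1 + 13/2 - 36)/6 + 87) = 38*((⅙)*(-57/2) + 87) = 38*(-19/4 + 87) = 38*(329/4) = 6251/2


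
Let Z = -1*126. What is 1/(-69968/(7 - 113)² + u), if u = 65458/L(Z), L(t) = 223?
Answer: 626407/179970806 ≈ 0.0034806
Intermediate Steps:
Z = -126
u = 65458/223 ≈ 293.53
1/(-69968/(7 - 113)² + u) = 1/(-69968/(7 - 113)² + 65458/223) = 1/(-69968/((-106)²) + 65458/223) = 1/(-69968/11236 + 65458/223) = 1/(-69968*1/11236 + 65458/223) = 1/(-17492/2809 + 65458/223) = 1/(179970806/626407) = 626407/179970806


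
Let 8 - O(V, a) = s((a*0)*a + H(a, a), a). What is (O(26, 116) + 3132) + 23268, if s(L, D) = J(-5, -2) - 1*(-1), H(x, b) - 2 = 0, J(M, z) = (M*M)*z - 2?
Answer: 26459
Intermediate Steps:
J(M, z) = -2 + z*M² (J(M, z) = M²*z - 2 = z*M² - 2 = -2 + z*M²)
H(x, b) = 2 (H(x, b) = 2 + 0 = 2)
s(L, D) = -51 (s(L, D) = (-2 - 2*(-5)²) - 1*(-1) = (-2 - 2*25) + 1 = (-2 - 50) + 1 = -52 + 1 = -51)
O(V, a) = 59 (O(V, a) = 8 - 1*(-51) = 8 + 51 = 59)
(O(26, 116) + 3132) + 23268 = (59 + 3132) + 23268 = 3191 + 23268 = 26459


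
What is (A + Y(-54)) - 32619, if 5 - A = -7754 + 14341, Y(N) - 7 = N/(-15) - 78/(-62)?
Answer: -6074317/155 ≈ -39189.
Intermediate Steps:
Y(N) = 256/31 - N/15 (Y(N) = 7 + (N/(-15) - 78/(-62)) = 7 + (N*(-1/15) - 78*(-1/62)) = 7 + (-N/15 + 39/31) = 7 + (39/31 - N/15) = 256/31 - N/15)
A = -6582 (A = 5 - (-7754 + 14341) = 5 - 1*6587 = 5 - 6587 = -6582)
(A + Y(-54)) - 32619 = (-6582 + (256/31 - 1/15*(-54))) - 32619 = (-6582 + (256/31 + 18/5)) - 32619 = (-6582 + 1838/155) - 32619 = -1018372/155 - 32619 = -6074317/155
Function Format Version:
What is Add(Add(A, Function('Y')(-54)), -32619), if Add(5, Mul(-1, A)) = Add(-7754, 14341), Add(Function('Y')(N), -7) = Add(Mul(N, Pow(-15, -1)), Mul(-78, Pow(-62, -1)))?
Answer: Rational(-6074317, 155) ≈ -39189.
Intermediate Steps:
Function('Y')(N) = Add(Rational(256, 31), Mul(Rational(-1, 15), N)) (Function('Y')(N) = Add(7, Add(Mul(N, Pow(-15, -1)), Mul(-78, Pow(-62, -1)))) = Add(7, Add(Mul(N, Rational(-1, 15)), Mul(-78, Rational(-1, 62)))) = Add(7, Add(Mul(Rational(-1, 15), N), Rational(39, 31))) = Add(7, Add(Rational(39, 31), Mul(Rational(-1, 15), N))) = Add(Rational(256, 31), Mul(Rational(-1, 15), N)))
A = -6582 (A = Add(5, Mul(-1, Add(-7754, 14341))) = Add(5, Mul(-1, 6587)) = Add(5, -6587) = -6582)
Add(Add(A, Function('Y')(-54)), -32619) = Add(Add(-6582, Add(Rational(256, 31), Mul(Rational(-1, 15), -54))), -32619) = Add(Add(-6582, Add(Rational(256, 31), Rational(18, 5))), -32619) = Add(Add(-6582, Rational(1838, 155)), -32619) = Add(Rational(-1018372, 155), -32619) = Rational(-6074317, 155)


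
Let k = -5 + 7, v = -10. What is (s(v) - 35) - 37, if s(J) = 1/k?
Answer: -143/2 ≈ -71.500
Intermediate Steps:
k = 2
s(J) = ½ (s(J) = 1/2 = ½)
(s(v) - 35) - 37 = (½ - 35) - 37 = -69/2 - 37 = -143/2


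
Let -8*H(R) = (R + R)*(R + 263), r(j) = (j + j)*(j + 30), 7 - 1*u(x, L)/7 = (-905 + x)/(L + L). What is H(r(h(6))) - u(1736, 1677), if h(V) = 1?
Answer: -2842384/559 ≈ -5084.8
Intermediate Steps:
u(x, L) = 49 - 7*(-905 + x)/(2*L) (u(x, L) = 49 - 7*(-905 + x)/(L + L) = 49 - 7*(-905 + x)/(2*L))
r(j) = 2*j*(30 + j) (r(j) = (2*j)*(30 + j) = 2*j*(30 + j))
H(R) = -R*(263 + R)/4 (H(R) = -(R + R)*(R + 263)/8 = -2*R*(263 + R)/8 = -R*(263 + R)/4)
H(r(h(6))) - u(1736, 1677) = -2*1*(30 + 1)*(263 + 2*1*(30 + 1))/4 - 7*(905 - 1*1736 + 14*1677)/(2*1677) = -2*1*31*(263 + 2*1*31)/4 - 7*(905 - 1736 + 23478)/(2*1677) = -¼*62*(263 + 62) - 7*22647/(2*1677) = -¼*62*325 - 1*52843/1118 = -10075/2 - 52843/1118 = -2842384/559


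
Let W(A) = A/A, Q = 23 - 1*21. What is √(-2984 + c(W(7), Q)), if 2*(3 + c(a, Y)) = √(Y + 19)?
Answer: √(-11948 + 2*√21)/2 ≈ 54.633*I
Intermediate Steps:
Q = 2 (Q = 23 - 21 = 2)
W(A) = 1
c(a, Y) = -3 + √(19 + Y)/2 (c(a, Y) = -3 + √(Y + 19)/2 = -3 + √(19 + Y)/2)
√(-2984 + c(W(7), Q)) = √(-2984 + (-3 + √(19 + 2)/2)) = √(-2984 + (-3 + √21/2)) = √(-2987 + √21/2)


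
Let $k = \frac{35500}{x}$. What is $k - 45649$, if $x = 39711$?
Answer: $- \frac{1812731939}{39711} \approx -45648.0$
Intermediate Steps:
$k = \frac{35500}{39711} \approx 0.89396$
$k - 45649 = \frac{35500}{39711} - 45649 = - \frac{1812731939}{39711}$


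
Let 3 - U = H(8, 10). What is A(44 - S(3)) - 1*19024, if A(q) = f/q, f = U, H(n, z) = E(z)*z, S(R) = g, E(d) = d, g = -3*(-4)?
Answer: -608865/32 ≈ -19027.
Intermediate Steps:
g = 12
S(R) = 12
H(n, z) = z² (H(n, z) = z*z = z²)
U = -97 (U = 3 - 1*10² = 3 - 1*100 = 3 - 100 = -97)
f = -97
A(q) = -97/q
A(44 - S(3)) - 1*19024 = -97/(44 - 1*12) - 1*19024 = -97/(44 - 12) - 19024 = -97/32 - 19024 = -608865/32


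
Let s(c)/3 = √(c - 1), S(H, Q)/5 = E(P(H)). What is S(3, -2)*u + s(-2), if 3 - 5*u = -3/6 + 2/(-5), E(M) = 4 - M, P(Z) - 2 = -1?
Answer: 117/10 + 3*I*√3 ≈ 11.7 + 5.1962*I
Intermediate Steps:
P(Z) = 1 (P(Z) = 2 - 1 = 1)
S(H, Q) = 15 (S(H, Q) = 5*(4 - 1*1) = 5*(4 - 1) = 5*3 = 15)
s(c) = 3*√(-1 + c) (s(c) = 3*√(c - 1) = 3*√(-1 + c))
u = 39/50 (u = ⅗ - (-3/6 + 2/(-5))/5 = ⅗ - (-3*⅙ + 2*(-⅕))/5 = ⅗ - (-½ - ⅖)/5 = ⅗ - ⅕*(-9/10) = ⅗ + 9/50 = 39/50 ≈ 0.78000)
S(3, -2)*u + s(-2) = 15*(39/50) + 3*√(-1 - 2) = 117/10 + 3*√(-3) = 117/10 + 3*(I*√3) = 117/10 + 3*I*√3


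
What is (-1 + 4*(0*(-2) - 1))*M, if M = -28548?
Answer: 142740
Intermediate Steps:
(-1 + 4*(0*(-2) - 1))*M = (-1 + 4*(0*(-2) - 1))*(-28548) = (-1 + 4*(0 - 1))*(-28548) = (-1 + 4*(-1))*(-28548) = (-1 - 4)*(-28548) = -5*(-28548) = 142740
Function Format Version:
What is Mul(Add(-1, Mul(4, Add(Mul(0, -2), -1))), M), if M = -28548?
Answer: 142740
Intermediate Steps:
Mul(Add(-1, Mul(4, Add(Mul(0, -2), -1))), M) = Mul(Add(-1, Mul(4, Add(Mul(0, -2), -1))), -28548) = Mul(Add(-1, Mul(4, Add(0, -1))), -28548) = Mul(Add(-1, Mul(4, -1)), -28548) = Mul(Add(-1, -4), -28548) = Mul(-5, -28548) = 142740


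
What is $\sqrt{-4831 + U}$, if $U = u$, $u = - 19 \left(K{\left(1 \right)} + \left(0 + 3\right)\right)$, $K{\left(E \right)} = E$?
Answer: $i \sqrt{4907} \approx 70.05 i$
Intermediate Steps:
$u = -76$ ($u = - 19 \left(1 + \left(0 + 3\right)\right) = - 19 \left(1 + 3\right) = \left(-19\right) 4 = -76$)
$U = -76$
$\sqrt{-4831 + U} = \sqrt{-4831 - 76} = \sqrt{-4907} = i \sqrt{4907}$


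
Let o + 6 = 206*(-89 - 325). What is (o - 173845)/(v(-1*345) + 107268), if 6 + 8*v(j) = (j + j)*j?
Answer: -518270/274047 ≈ -1.8912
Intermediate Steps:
o = -85290 (o = -6 + 206*(-89 - 325) = -6 + 206*(-414) = -6 - 85284 = -85290)
v(j) = -¾ + j²/4 (v(j) = -¾ + ((j + j)*j)/8 = -¾ + ((2*j)*j)/8 = -¾ + (2*j²)/8 = -¾ + j²/4)
(o - 173845)/(v(-1*345) + 107268) = (-85290 - 173845)/((-¾ + (-1*345)²/4) + 107268) = -259135/((-¾ + (¼)*(-345)²) + 107268) = -259135/((-¾ + (¼)*119025) + 107268) = -259135/((-¾ + 119025/4) + 107268) = -259135/(59511/2 + 107268) = -259135/274047/2 = -259135*2/274047 = -518270/274047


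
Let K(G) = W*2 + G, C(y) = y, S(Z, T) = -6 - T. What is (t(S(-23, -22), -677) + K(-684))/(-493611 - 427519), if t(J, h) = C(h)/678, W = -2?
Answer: 467141/624526140 ≈ 0.00074799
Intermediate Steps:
K(G) = -4 + G (K(G) = -2*2 + G = -4 + G)
t(J, h) = h/678
(t(S(-23, -22), -677) + K(-684))/(-493611 - 427519) = ((1/678)*(-677) + (-4 - 684))/(-493611 - 427519) = (-677/678 - 688)/(-921130) = -467141/678*(-1/921130) = 467141/624526140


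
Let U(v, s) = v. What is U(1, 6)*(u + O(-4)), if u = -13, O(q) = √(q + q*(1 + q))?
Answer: -13 + 2*√2 ≈ -10.172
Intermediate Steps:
U(1, 6)*(u + O(-4)) = 1*(-13 + √(-4*(2 - 4))) = 1*(-13 + √(-4*(-2))) = 1*(-13 + √8) = 1*(-13 + 2*√2) = -13 + 2*√2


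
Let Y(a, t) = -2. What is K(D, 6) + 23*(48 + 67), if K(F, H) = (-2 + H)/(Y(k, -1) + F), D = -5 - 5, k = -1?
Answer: 7934/3 ≈ 2644.7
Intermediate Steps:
D = -10
K(F, H) = (-2 + H)/(-2 + F)
K(D, 6) + 23*(48 + 67) = (-2 + 6)/(-2 - 10) + 23*(48 + 67) = 4/(-12) + 23*115 = -1/12*4 + 2645 = -⅓ + 2645 = 7934/3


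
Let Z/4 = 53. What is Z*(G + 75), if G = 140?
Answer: 45580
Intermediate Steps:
Z = 212 (Z = 4*53 = 212)
Z*(G + 75) = 212*(140 + 75) = 212*215 = 45580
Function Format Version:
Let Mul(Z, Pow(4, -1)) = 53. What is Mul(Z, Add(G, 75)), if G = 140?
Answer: 45580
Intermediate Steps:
Z = 212 (Z = Mul(4, 53) = 212)
Mul(Z, Add(G, 75)) = Mul(212, Add(140, 75)) = Mul(212, 215) = 45580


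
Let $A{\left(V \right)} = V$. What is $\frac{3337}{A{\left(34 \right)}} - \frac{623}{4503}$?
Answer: $\frac{15005329}{153102} \approx 98.009$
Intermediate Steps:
$\frac{3337}{A{\left(34 \right)}} - \frac{623}{4503} = \frac{3337}{34} - \frac{623}{4503} = \frac{15005329}{153102}$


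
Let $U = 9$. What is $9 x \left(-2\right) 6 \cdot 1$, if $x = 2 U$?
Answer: $-1944$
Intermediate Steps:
$x = 18$ ($x = 2 \cdot 9 = 18$)
$9 x \left(-2\right) 6 \cdot 1 = 9 \cdot 18 \left(-2\right) 6 \cdot 1 = 162 \left(\left(-12\right) 1\right) = 162 \left(-12\right) = -1944$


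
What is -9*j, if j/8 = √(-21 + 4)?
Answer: -72*I*√17 ≈ -296.86*I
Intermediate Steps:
j = 8*I*√17 (j = 8*√(-21 + 4) = 8*√(-17) = 8*(I*√17) = 8*I*√17 ≈ 32.985*I)
-9*j = -72*I*√17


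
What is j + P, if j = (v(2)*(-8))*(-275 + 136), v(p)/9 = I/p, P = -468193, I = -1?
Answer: -473197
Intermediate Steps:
v(p) = -9/p (v(p) = 9*(-1/p) = -9/p)
j = -5004 (j = (-9/2*(-8))*(-275 + 136) = (-9*1/2*(-8))*(-139) = -9/2*(-8)*(-139) = 36*(-139) = -5004)
j + P = -5004 - 468193 = -473197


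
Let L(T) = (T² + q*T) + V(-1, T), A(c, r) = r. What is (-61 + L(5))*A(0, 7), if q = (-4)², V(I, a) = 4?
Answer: 336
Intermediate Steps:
q = 16
L(T) = 4 + T² + 16*T (L(T) = (T² + 16*T) + 4 = 4 + T² + 16*T)
(-61 + L(5))*A(0, 7) = (-61 + (4 + 5² + 16*5))*7 = (-61 + (4 + 25 + 80))*7 = (-61 + 109)*7 = 48*7 = 336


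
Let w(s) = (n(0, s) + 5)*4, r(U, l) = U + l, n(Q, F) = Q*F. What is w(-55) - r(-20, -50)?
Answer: 90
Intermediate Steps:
n(Q, F) = F*Q
w(s) = 20 (w(s) = (s*0 + 5)*4 = (0 + 5)*4 = 5*4 = 20)
w(-55) - r(-20, -50) = 20 - (-20 - 50) = 20 - 1*(-70) = 20 + 70 = 90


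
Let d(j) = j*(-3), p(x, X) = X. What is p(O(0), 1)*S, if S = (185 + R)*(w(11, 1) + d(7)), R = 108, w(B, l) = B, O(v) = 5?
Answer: -2930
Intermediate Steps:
d(j) = -3*j
S = -2930 (S = (185 + 108)*(11 - 3*7) = 293*(11 - 21) = 293*(-10) = -2930)
p(O(0), 1)*S = 1*(-2930) = -2930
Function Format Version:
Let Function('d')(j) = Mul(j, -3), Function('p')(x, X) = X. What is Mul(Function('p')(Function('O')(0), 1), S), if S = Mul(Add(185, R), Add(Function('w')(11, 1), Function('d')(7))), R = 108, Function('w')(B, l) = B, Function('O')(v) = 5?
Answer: -2930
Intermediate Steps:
Function('d')(j) = Mul(-3, j)
S = -2930 (S = Mul(Add(185, 108), Add(11, Mul(-3, 7))) = Mul(293, Add(11, -21)) = Mul(293, -10) = -2930)
Mul(Function('p')(Function('O')(0), 1), S) = Mul(1, -2930) = -2930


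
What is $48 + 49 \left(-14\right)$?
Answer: $-638$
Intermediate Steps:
$48 + 49 \left(-14\right) = 48 - 686 = -638$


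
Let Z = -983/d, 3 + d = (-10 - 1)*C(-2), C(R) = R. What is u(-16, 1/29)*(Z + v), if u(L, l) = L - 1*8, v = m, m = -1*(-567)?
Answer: -234960/19 ≈ -12366.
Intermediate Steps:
m = 567
d = 19 (d = -3 + (-10 - 1)*(-2) = -3 - 11*(-2) = -3 + 22 = 19)
v = 567
u(L, l) = -8 + L (u(L, l) = L - 8 = -8 + L)
Z = -983/19 ≈ -51.737
u(-16, 1/29)*(Z + v) = (-8 - 16)*(-983/19 + 567) = -24*9790/19 = -234960/19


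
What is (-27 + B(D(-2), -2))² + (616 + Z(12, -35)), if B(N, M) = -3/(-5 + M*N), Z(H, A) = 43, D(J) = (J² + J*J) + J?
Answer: 398387/289 ≈ 1378.5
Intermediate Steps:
D(J) = J + 2*J² (D(J) = (J² + J²) + J = 2*J² + J = J + 2*J²)
(-27 + B(D(-2), -2))² + (616 + Z(12, -35)) = (-27 - 3/(-5 - (-4)*(1 + 2*(-2))))² + (616 + 43) = (-27 - 3/(-5 - (-4)*(1 - 4)))² + 659 = (-27 - 3/(-5 - (-4)*(-3)))² + 659 = (-27 - 3/(-5 - 2*6))² + 659 = (-27 - 3/(-5 - 12))² + 659 = (-27 - 3/(-17))² + 659 = (-27 - 3*(-1/17))² + 659 = (-27 + 3/17)² + 659 = (-456/17)² + 659 = 207936/289 + 659 = 398387/289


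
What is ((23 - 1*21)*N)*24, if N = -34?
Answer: -1632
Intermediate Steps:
((23 - 1*21)*N)*24 = ((23 - 1*21)*(-34))*24 = ((23 - 21)*(-34))*24 = (2*(-34))*24 = -68*24 = -1632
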